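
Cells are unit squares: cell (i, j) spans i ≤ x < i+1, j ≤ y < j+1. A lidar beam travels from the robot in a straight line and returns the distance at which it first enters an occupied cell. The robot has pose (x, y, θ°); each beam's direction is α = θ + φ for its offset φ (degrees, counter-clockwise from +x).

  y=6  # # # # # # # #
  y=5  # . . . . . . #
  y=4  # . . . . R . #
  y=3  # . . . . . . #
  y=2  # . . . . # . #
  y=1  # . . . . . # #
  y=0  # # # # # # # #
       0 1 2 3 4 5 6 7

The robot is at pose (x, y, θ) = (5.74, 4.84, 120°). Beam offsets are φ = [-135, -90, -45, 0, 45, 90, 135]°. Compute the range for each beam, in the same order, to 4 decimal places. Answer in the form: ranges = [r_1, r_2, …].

ranges = [1.3044, 1.4549, 1.2009, 1.3395, 4.4819, 5.4733, 1.9049]

beam 1: φ=-135°, α=345°
  direction (0.9659, -0.2588); cell (5,4); t to first gridline: x 0.2692, y 3.2455 (then +1.0353 / +3.8637)
    (6,4) via x @ 0.2692
    (7,4) via x @ 1.3044  # hit
  → r_1 = 1.3044
beam 2: φ=-90°, α=30°
  direction (0.8660, 0.5000); cell (5,4); t to first gridline: x 0.3002, y 0.3200 (then +1.1547 / +2.0000)
    (6,4) via x @ 0.3002
    (6,5) via y @ 0.3200
    (7,5) via x @ 1.4549  # hit
  → r_2 = 1.4549
beam 3: φ=-45°, α=75°
  direction (0.2588, 0.9659); cell (5,4); t to first gridline: x 1.0046, y 0.1656 (then +3.8637 / +1.0353)
    (5,5) via y @ 0.1656
    (6,5) via x @ 1.0046
    (6,6) via y @ 1.2009  # hit
  → r_3 = 1.2009
beam 4: φ=0°, α=120°
  direction (-0.5000, 0.8660); cell (5,4); t to first gridline: x 1.4800, y 0.1848 (then +2.0000 / +1.1547)
    (5,5) via y @ 0.1848
    (5,6) via y @ 1.3395  # hit
  → r_4 = 1.3395
beam 5: φ=45°, α=165°
  direction (-0.9659, 0.2588); cell (5,4); t to first gridline: x 0.7661, y 0.6182 (then +1.0353 / +3.8637)
    (5,5) via y @ 0.6182
    (4,5) via x @ 0.7661
    (3,5) via x @ 1.8014
    (2,5) via x @ 2.8367
    (1,5) via x @ 3.8719
    (1,6) via y @ 4.4819  # hit
  → r_5 = 4.4819
beam 6: φ=90°, α=210°
  direction (-0.8660, -0.5000); cell (5,4); t to first gridline: x 0.8545, y 1.6800 (then +1.1547 / +2.0000)
    (4,4) via x @ 0.8545
    (4,3) via y @ 1.6800
    (3,3) via x @ 2.0092
    (2,3) via x @ 3.1639
    (2,2) via y @ 3.6800
    (1,2) via x @ 4.3186
    (0,2) via x @ 5.4733  # hit
  → r_6 = 5.4733
beam 7: φ=135°, α=255°
  direction (-0.2588, -0.9659); cell (5,4); t to first gridline: x 2.8591, y 0.8696 (then +3.8637 / +1.0353)
    (5,3) via y @ 0.8696
    (5,2) via y @ 1.9049  # hit
  → r_7 = 1.9049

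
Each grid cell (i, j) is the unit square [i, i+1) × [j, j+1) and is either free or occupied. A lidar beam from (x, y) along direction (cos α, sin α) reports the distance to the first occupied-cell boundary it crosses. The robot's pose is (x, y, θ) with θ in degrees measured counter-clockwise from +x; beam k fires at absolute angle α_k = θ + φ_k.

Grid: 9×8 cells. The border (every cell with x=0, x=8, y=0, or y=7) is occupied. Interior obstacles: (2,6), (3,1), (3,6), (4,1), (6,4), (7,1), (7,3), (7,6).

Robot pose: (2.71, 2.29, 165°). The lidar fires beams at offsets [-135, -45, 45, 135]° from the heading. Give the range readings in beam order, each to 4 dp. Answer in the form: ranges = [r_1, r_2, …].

ranges = [3.7990, 3.4200, 1.9745, 0.5800]

beam 1: φ=-135°, α=30°
  direction (0.8660, 0.5000); cell (2,2); t to first gridline: x 0.3349, y 1.4200 (then +1.1547 / +2.0000)
    (3,2) via x @ 0.3349
    (3,3) via y @ 1.4200
    (4,3) via x @ 1.4896
    (5,3) via x @ 2.6443
    (5,4) via y @ 3.4200
    (6,4) via x @ 3.7990  # hit
  → r_1 = 3.7990
beam 2: φ=-45°, α=120°
  direction (-0.5000, 0.8660); cell (2,2); t to first gridline: x 1.4200, y 0.8198 (then +2.0000 / +1.1547)
    (2,3) via y @ 0.8198
    (1,3) via x @ 1.4200
    (1,4) via y @ 1.9745
    (1,5) via y @ 3.1292
    (0,5) via x @ 3.4200  # hit
  → r_2 = 3.4200
beam 3: φ=45°, α=210°
  direction (-0.8660, -0.5000); cell (2,2); t to first gridline: x 0.8198, y 0.5800 (then +1.1547 / +2.0000)
    (2,1) via y @ 0.5800
    (1,1) via x @ 0.8198
    (0,1) via x @ 1.9745  # hit
  → r_3 = 1.9745
beam 4: φ=135°, α=300°
  direction (0.5000, -0.8660); cell (2,2); t to first gridline: x 0.5800, y 0.3349 (then +2.0000 / +1.1547)
    (2,1) via y @ 0.3349
    (3,1) via x @ 0.5800  # hit
  → r_4 = 0.5800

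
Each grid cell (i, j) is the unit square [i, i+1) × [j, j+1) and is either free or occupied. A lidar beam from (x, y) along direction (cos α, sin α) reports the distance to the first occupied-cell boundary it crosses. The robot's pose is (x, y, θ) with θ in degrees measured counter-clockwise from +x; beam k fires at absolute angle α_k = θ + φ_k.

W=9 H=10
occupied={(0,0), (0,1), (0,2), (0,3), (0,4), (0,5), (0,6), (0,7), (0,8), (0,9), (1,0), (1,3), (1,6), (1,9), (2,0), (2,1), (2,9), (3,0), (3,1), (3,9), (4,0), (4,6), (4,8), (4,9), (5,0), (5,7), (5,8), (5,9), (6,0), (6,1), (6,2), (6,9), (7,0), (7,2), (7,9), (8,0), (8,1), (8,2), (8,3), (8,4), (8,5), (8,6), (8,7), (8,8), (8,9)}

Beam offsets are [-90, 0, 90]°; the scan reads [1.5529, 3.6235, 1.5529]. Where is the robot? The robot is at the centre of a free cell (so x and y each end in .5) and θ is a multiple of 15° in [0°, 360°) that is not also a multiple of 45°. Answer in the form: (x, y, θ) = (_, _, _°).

(x, y, θ) = (6.5, 6.5, 285°)

The pose lattice has 45·16 = 720 candidates. Test each by forward raycasting.
  (3.5, 3.5, 15°): beam 2 = 4.6587 ≠ 3.6235 ✗
  (4.5, 2.5, 75°): beam 2 = 4.6587 ≠ 3.6235 ✗
  (7.5, 5.5, 285°): beam 1 = 5.7956 ≠ 1.5529 ✗
  …
  (6.5, 6.5, 285°): r_1=1.5529, r_2=3.6235, r_3=1.5529 — all match ✓
Only this pose fits every beam.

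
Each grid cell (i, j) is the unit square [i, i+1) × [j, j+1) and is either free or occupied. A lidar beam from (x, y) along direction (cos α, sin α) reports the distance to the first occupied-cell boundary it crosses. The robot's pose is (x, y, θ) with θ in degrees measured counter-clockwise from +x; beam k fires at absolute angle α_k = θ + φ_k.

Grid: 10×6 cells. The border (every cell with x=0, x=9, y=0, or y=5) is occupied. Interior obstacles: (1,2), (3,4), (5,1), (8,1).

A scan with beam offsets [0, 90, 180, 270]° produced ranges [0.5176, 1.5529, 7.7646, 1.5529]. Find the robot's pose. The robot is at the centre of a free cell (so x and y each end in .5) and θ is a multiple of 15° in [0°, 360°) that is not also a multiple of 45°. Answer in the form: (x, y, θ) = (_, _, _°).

Enumerate (i+0.5, j+0.5, θ) over the 28 free cells and 16 admissible headings. For each, cast all 4 beams and compare to the given ranges.
  (5.5, 2.5, 345°): beam 1 = 2.5882 ≠ 0.5176 ✗
  (2.5, 3.5, 75°): beam 1 = 1.5529 ≠ 0.5176 ✗
  (1.5, 3.5, 195°): beam 2 = 0.5176 ≠ 1.5529 ✗
  (4.5, 4.5, 255°): beam 1 = 3.6235 ≠ 0.5176 ✗
  …
  (8.5, 3.5, 15°): r_1=0.5176, r_2=1.5529, r_3=7.7646, r_4=1.5529 — all match ✓
No second candidate reproduces the full scan.

(x, y, θ) = (8.5, 3.5, 15°)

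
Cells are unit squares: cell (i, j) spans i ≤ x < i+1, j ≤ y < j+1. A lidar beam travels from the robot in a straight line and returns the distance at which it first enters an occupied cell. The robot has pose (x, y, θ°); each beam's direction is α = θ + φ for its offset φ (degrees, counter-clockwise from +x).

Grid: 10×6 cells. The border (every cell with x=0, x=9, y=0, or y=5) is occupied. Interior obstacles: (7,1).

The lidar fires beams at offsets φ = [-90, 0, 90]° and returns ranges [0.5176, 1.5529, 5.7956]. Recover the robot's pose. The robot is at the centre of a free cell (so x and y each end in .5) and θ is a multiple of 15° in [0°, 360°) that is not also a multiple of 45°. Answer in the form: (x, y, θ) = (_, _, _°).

Candidates: 31 free-cell centres × 16 headings = 496 poses. Raycast each; keep the one whose scan matches to 4 dp.
  (8.5, 1.5, 105°): beam 2 = 3.6235 ≠ 1.5529 ✗
  (6.5, 1.5, 285°): beam 1 = 1.9319 ≠ 0.5176 ✗
  (8.5, 2.5, 240°): beam 1 = 5.0000 ≠ 0.5176 ✗
  (8.5, 4.5, 255°): beam 1 = 1.9319 ≠ 0.5176 ✗
  …
  (8.5, 3.5, 75°): r_1=0.5176, r_2=1.5529, r_3=5.7956 — all match ✓
Unique over the lattice → pose = (8.5, 3.5, 75°).

(x, y, θ) = (8.5, 3.5, 75°)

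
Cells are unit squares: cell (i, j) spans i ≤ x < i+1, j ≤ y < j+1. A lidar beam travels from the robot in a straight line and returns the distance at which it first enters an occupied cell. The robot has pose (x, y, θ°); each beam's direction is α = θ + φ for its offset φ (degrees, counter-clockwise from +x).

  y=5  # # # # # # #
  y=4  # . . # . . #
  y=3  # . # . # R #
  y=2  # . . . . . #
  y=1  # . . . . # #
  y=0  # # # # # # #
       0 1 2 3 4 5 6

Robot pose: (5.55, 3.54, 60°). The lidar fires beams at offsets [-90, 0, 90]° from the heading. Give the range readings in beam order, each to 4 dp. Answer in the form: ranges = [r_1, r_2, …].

ranges = [0.5196, 0.9000, 0.6351]

beam 1: φ=-90°, α=330°
  d=(0.8660,-0.5000)  start (5,3)  tX=0.5196 tY=1.0800  stride 1/|dx|=1.1547 1/|dy|=2.0000
    cross x-line → (6,3), t=0.5196 (wall)
  → r_1 = 0.5196
beam 2: φ=0°, α=60°
  d=(0.5000,0.8660)  start (5,3)  tX=0.9000 tY=0.5312  stride 1/|dx|=2.0000 1/|dy|=1.1547
    cross y-line → (5,4), t=0.5312
    cross x-line → (6,4), t=0.9000 (wall)
  → r_2 = 0.9000
beam 3: φ=90°, α=150°
  d=(-0.8660,0.5000)  start (5,3)  tX=0.6351 tY=0.9200  stride 1/|dx|=1.1547 1/|dy|=2.0000
    cross x-line → (4,3), t=0.6351 (wall)
  → r_3 = 0.6351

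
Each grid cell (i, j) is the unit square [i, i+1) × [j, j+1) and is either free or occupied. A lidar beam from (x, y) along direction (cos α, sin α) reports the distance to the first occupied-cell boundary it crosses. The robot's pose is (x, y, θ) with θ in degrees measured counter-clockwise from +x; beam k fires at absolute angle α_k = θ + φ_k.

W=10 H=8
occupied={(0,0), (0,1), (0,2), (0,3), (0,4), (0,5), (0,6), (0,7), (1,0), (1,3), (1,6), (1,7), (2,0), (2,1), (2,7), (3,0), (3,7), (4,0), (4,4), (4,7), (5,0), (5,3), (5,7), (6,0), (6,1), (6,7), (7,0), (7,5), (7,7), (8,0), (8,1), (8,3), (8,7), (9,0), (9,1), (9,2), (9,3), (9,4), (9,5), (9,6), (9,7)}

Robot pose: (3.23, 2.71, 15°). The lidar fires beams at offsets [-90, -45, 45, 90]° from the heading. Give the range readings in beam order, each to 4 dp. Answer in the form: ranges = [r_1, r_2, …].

ranges = [1.7703, 3.1985, 1.5400, 4.4413]

beam 1: φ=-90°, α=285°
  d=(0.2588,-0.9659)  start (3,2)  tX=2.9751 tY=0.7350  stride 1/|dx|=3.8637 1/|dy|=1.0353
    cross y-line → (3,1), t=0.7350
    cross y-line → (3,0), t=1.7703 (wall)
  → r_1 = 1.7703
beam 2: φ=-45°, α=330°
  d=(0.8660,-0.5000)  start (3,2)  tX=0.8891 tY=1.4200  stride 1/|dx|=1.1547 1/|dy|=2.0000
    cross x-line → (4,2), t=0.8891
    cross y-line → (4,1), t=1.4200
    cross x-line → (5,1), t=2.0438
    cross x-line → (6,1), t=3.1985 (wall)
  → r_2 = 3.1985
beam 3: φ=45°, α=60°
  d=(0.5000,0.8660)  start (3,2)  tX=1.5400 tY=0.3349  stride 1/|dx|=2.0000 1/|dy|=1.1547
    cross y-line → (3,3), t=0.3349
    cross y-line → (3,4), t=1.4896
    cross x-line → (4,4), t=1.5400 (wall)
  → r_3 = 1.5400
beam 4: φ=90°, α=105°
  d=(-0.2588,0.9659)  start (3,2)  tX=0.8887 tY=0.3002  stride 1/|dx|=3.8637 1/|dy|=1.0353
    cross y-line → (3,3), t=0.3002
    cross x-line → (2,3), t=0.8887
    cross y-line → (2,4), t=1.3355
    cross y-line → (2,5), t=2.3708
    cross y-line → (2,6), t=3.4061
    cross y-line → (2,7), t=4.4413 (wall)
  → r_4 = 4.4413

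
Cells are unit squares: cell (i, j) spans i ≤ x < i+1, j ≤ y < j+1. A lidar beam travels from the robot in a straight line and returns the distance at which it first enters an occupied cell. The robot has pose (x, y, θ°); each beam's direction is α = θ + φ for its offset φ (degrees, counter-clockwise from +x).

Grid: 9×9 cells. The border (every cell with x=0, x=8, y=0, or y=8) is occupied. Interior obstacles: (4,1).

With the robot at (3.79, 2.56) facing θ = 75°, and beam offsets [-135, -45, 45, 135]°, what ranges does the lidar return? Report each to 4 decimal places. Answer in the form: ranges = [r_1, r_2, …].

ranges = [0.6466, 4.8613, 5.5800, 3.1200]

beam 1: φ=-135°, α=300°
  cosα=0.5000 sinα=-0.8660 | (3,2) | tMaxX 0.4200 tMaxY 0.6466 | tΔX 2.0000 tΔY 1.1547
    t=0.4200 [x] (4,2)
    t=0.6466 [y] (4,1) — stop
  → r_1 = 0.6466
beam 2: φ=-45°, α=30°
  cosα=0.8660 sinα=0.5000 | (3,2) | tMaxX 0.2425 tMaxY 0.8800 | tΔX 1.1547 tΔY 2.0000
    t=0.2425 [x] (4,2)
    t=0.8800 [y] (4,3)
    t=1.3972 [x] (5,3)
    t=2.5519 [x] (6,3)
    t=2.8800 [y] (6,4)
    t=3.7066 [x] (7,4)
    t=4.8613 [x] (8,4) — stop
  → r_2 = 4.8613
beam 3: φ=45°, α=120°
  cosα=-0.5000 sinα=0.8660 | (3,2) | tMaxX 1.5800 tMaxY 0.5081 | tΔX 2.0000 tΔY 1.1547
    t=0.5081 [y] (3,3)
    t=1.5800 [x] (2,3)
    t=1.6628 [y] (2,4)
    t=2.8175 [y] (2,5)
    t=3.5800 [x] (1,5)
    t=3.9722 [y] (1,6)
    t=5.1269 [y] (1,7)
    t=5.5800 [x] (0,7) — stop
  → r_3 = 5.5800
beam 4: φ=135°, α=210°
  cosα=-0.8660 sinα=-0.5000 | (3,2) | tMaxX 0.9122 tMaxY 1.1200 | tΔX 1.1547 tΔY 2.0000
    t=0.9122 [x] (2,2)
    t=1.1200 [y] (2,1)
    t=2.0669 [x] (1,1)
    t=3.1200 [y] (1,0) — stop
  → r_4 = 3.1200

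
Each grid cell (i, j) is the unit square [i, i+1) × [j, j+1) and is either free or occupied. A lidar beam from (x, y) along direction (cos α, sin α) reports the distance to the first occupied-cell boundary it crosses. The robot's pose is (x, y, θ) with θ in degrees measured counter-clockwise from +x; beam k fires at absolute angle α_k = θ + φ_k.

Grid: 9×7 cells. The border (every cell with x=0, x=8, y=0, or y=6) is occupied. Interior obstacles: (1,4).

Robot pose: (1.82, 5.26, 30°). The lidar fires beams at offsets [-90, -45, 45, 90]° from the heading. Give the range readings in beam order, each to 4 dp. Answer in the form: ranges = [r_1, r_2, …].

ranges = [0.3002, 6.3980, 0.7661, 0.8545]

beam 1: φ=-90°, α=300°
  dir = (cos 300°, sin 300°) = (0.5000, -0.8660); from cell (1,5)
  next x-line at t=0.3600, next y-line at t=0.3002; Δt_x=2.0000, Δt_y=1.1547
    y: enter (1,4) at t=0.3002 ← occupied
  → r_1 = 0.3002
beam 2: φ=-45°, α=345°
  dir = (cos 345°, sin 345°) = (0.9659, -0.2588); from cell (1,5)
  next x-line at t=0.1863, next y-line at t=1.0046; Δt_x=1.0353, Δt_y=3.8637
    x: enter (2,5) at t=0.1863
    y: enter (2,4) at t=1.0046
    x: enter (3,4) at t=1.2216
    x: enter (4,4) at t=2.2569
    x: enter (5,4) at t=3.2922
    x: enter (6,4) at t=4.3275
    y: enter (6,3) at t=4.8683
    x: enter (7,3) at t=5.3627
    x: enter (8,3) at t=6.3980 ← occupied
  → r_2 = 6.3980
beam 3: φ=45°, α=75°
  dir = (cos 75°, sin 75°) = (0.2588, 0.9659); from cell (1,5)
  next x-line at t=0.6955, next y-line at t=0.7661; Δt_x=3.8637, Δt_y=1.0353
    x: enter (2,5) at t=0.6955
    y: enter (2,6) at t=0.7661 ← occupied
  → r_3 = 0.7661
beam 4: φ=90°, α=120°
  dir = (cos 120°, sin 120°) = (-0.5000, 0.8660); from cell (1,5)
  next x-line at t=1.6400, next y-line at t=0.8545; Δt_x=2.0000, Δt_y=1.1547
    y: enter (1,6) at t=0.8545 ← occupied
  → r_4 = 0.8545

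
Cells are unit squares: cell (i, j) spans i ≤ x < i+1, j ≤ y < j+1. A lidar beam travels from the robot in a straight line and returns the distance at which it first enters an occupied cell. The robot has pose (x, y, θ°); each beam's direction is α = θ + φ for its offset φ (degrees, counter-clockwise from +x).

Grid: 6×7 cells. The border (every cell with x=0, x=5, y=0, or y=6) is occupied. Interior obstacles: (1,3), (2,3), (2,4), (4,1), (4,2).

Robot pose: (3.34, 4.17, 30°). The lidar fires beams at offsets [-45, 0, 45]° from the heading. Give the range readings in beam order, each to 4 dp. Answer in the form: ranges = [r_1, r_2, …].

ranges = [1.7186, 1.9168, 1.8946]

beam 1: φ=-45°, α=345°
  direction (0.9659, -0.2588); cell (3,4); t to first gridline: x 0.6833, y 0.6568 (then +1.0353 / +3.8637)
    (3,3) via y @ 0.6568
    (4,3) via x @ 0.6833
    (5,3) via x @ 1.7186  # hit
  → r_1 = 1.7186
beam 2: φ=0°, α=30°
  direction (0.8660, 0.5000); cell (3,4); t to first gridline: x 0.7621, y 1.6600 (then +1.1547 / +2.0000)
    (4,4) via x @ 0.7621
    (4,5) via y @ 1.6600
    (5,5) via x @ 1.9168  # hit
  → r_2 = 1.9168
beam 3: φ=45°, α=75°
  direction (0.2588, 0.9659); cell (3,4); t to first gridline: x 2.5500, y 0.8593 (then +3.8637 / +1.0353)
    (3,5) via y @ 0.8593
    (3,6) via y @ 1.8946  # hit
  → r_3 = 1.8946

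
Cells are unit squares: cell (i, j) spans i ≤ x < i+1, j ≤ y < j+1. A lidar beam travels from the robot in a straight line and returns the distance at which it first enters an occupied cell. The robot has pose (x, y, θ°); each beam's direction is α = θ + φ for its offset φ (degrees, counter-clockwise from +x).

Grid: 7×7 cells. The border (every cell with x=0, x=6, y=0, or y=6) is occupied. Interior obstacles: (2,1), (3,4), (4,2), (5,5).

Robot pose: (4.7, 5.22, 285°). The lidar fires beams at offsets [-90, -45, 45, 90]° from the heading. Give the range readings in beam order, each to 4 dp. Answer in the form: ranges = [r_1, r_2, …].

ranges = [0.8500, 1.4000, 0.3464, 0.3106]

beam 1: φ=-90°, α=195°
  cosα=-0.9659 sinα=-0.2588 | (4,5) | tMaxX 0.7247 tMaxY 0.8500 | tΔX 1.0353 tΔY 3.8637
    t=0.7247 [x] (3,5)
    t=0.8500 [y] (3,4) — stop
  → r_1 = 0.8500
beam 2: φ=-45°, α=240°
  cosα=-0.5000 sinα=-0.8660 | (4,5) | tMaxX 1.4000 tMaxY 0.2540 | tΔX 2.0000 tΔY 1.1547
    t=0.2540 [y] (4,4)
    t=1.4000 [x] (3,4) — stop
  → r_2 = 1.4000
beam 3: φ=45°, α=330°
  cosα=0.8660 sinα=-0.5000 | (4,5) | tMaxX 0.3464 tMaxY 0.4400 | tΔX 1.1547 tΔY 2.0000
    t=0.3464 [x] (5,5) — stop
  → r_3 = 0.3464
beam 4: φ=90°, α=15°
  cosα=0.9659 sinα=0.2588 | (4,5) | tMaxX 0.3106 tMaxY 3.0137 | tΔX 1.0353 tΔY 3.8637
    t=0.3106 [x] (5,5) — stop
  → r_4 = 0.3106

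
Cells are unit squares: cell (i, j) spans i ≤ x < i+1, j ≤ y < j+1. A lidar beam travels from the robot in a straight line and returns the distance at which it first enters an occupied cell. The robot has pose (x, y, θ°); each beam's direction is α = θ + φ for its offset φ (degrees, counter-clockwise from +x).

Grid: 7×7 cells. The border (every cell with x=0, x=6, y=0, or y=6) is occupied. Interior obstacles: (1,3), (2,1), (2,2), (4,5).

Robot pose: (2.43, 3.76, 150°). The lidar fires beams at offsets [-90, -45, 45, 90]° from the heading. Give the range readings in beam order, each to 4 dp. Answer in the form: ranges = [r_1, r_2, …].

ranges = [2.5865, 2.3190, 0.4452, 0.8600]

beam 1: φ=-90°, α=60°
  direction (0.5000, 0.8660); cell (2,3); t to first gridline: x 1.1400, y 0.2771 (then +2.0000 / +1.1547)
    (2,4) via y @ 0.2771
    (3,4) via x @ 1.1400
    (3,5) via y @ 1.4318
    (3,6) via y @ 2.5865  # hit
  → r_1 = 2.5865
beam 2: φ=-45°, α=105°
  direction (-0.2588, 0.9659); cell (2,3); t to first gridline: x 1.6614, y 0.2485 (then +3.8637 / +1.0353)
    (2,4) via y @ 0.2485
    (2,5) via y @ 1.2837
    (1,5) via x @ 1.6614
    (1,6) via y @ 2.3190  # hit
  → r_2 = 2.3190
beam 3: φ=45°, α=195°
  direction (-0.9659, -0.2588); cell (2,3); t to first gridline: x 0.4452, y 2.9364 (then +1.0353 / +3.8637)
    (1,3) via x @ 0.4452  # hit
  → r_3 = 0.4452
beam 4: φ=90°, α=240°
  direction (-0.5000, -0.8660); cell (2,3); t to first gridline: x 0.8600, y 0.8776 (then +2.0000 / +1.1547)
    (1,3) via x @ 0.8600  # hit
  → r_4 = 0.8600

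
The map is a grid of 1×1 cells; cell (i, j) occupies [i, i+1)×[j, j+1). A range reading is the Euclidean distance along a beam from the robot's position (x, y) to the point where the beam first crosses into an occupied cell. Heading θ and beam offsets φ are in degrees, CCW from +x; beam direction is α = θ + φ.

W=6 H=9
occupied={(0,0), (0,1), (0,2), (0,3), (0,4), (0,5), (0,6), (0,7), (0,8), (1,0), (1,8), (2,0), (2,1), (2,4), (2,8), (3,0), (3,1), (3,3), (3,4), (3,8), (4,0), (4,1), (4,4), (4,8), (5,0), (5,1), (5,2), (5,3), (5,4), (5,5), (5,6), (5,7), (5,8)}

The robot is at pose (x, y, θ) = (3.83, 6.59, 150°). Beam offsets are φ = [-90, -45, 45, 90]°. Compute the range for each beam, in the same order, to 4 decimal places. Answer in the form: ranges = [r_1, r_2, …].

beam 1: φ=-90°, α=60°
  direction (0.5000, 0.8660); cell (3,6); t to first gridline: x 0.3400, y 0.4734 (then +2.0000 / +1.1547)
    (4,6) via x @ 0.3400
    (4,7) via y @ 0.4734
    (4,8) via y @ 1.6281  # hit
  → r_1 = 1.6281
beam 2: φ=-45°, α=105°
  direction (-0.2588, 0.9659); cell (3,6); t to first gridline: x 3.2069, y 0.4245 (then +3.8637 / +1.0353)
    (3,7) via y @ 0.4245
    (3,8) via y @ 1.4597  # hit
  → r_2 = 1.4597
beam 3: φ=45°, α=195°
  direction (-0.9659, -0.2588); cell (3,6); t to first gridline: x 0.8593, y 2.2796 (then +1.0353 / +3.8637)
    (2,6) via x @ 0.8593
    (1,6) via x @ 1.8946
    (1,5) via y @ 2.2796
    (0,5) via x @ 2.9298  # hit
  → r_3 = 2.9298
beam 4: φ=90°, α=240°
  direction (-0.5000, -0.8660); cell (3,6); t to first gridline: x 1.6600, y 0.6813 (then +2.0000 / +1.1547)
    (3,5) via y @ 0.6813
    (2,5) via x @ 1.6600
    (2,4) via y @ 1.8360  # hit
  → r_4 = 1.8360

ranges = [1.6281, 1.4597, 2.9298, 1.8360]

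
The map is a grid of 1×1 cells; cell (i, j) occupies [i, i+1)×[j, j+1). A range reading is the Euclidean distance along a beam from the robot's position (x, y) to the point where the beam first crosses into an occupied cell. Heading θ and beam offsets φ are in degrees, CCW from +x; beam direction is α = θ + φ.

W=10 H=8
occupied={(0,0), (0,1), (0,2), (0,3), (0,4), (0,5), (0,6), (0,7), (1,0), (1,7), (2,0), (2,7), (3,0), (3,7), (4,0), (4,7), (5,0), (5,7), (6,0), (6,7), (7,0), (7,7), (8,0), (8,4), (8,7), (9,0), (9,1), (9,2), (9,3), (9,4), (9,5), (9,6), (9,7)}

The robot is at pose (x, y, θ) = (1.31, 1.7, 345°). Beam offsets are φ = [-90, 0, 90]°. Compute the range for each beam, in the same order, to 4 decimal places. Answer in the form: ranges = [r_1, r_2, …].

ranges = [0.7247, 2.7046, 5.4870]

beam 1: φ=-90°, α=255°
  cosα=-0.2588 sinα=-0.9659 | (1,1) | tMaxX 1.1977 tMaxY 0.7247 | tΔX 3.8637 tΔY 1.0353
    t=0.7247 [y] (1,0) — stop
  → r_1 = 0.7247
beam 2: φ=0°, α=345°
  cosα=0.9659 sinα=-0.2588 | (1,1) | tMaxX 0.7143 tMaxY 2.7046 | tΔX 1.0353 tΔY 3.8637
    t=0.7143 [x] (2,1)
    t=1.7496 [x] (3,1)
    t=2.7046 [y] (3,0) — stop
  → r_2 = 2.7046
beam 3: φ=90°, α=75°
  cosα=0.2588 sinα=0.9659 | (1,1) | tMaxX 2.6660 tMaxY 0.3106 | tΔX 3.8637 tΔY 1.0353
    t=0.3106 [y] (1,2)
    t=1.3459 [y] (1,3)
    t=2.3811 [y] (1,4)
    t=2.6660 [x] (2,4)
    t=3.4164 [y] (2,5)
    t=4.4517 [y] (2,6)
    t=5.4870 [y] (2,7) — stop
  → r_3 = 5.4870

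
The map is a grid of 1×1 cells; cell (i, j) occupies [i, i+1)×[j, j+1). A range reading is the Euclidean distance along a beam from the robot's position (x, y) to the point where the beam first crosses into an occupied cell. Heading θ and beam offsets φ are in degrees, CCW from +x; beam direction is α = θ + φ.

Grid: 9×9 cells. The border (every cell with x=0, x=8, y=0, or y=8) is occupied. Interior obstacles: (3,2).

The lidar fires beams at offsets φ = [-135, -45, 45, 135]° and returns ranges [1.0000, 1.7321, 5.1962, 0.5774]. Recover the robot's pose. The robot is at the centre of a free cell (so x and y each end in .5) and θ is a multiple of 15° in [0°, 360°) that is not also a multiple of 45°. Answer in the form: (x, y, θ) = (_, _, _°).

(x, y, θ) = (1.5, 3.5, 15°)

Enumerate (i+0.5, j+0.5, θ) over the 48 free cells and 16 admissible headings. For each, cast all 4 beams and compare to the given ranges.
  (2.5, 6.5, 150°): beam 1 = 5.6940 ≠ 1.0000 ✗
  (5.5, 7.5, 210°): beam 1 = 0.5176 ≠ 1.0000 ✗
  (3.5, 1.5, 120°): beam 1 = 1.9319 ≠ 1.0000 ✗
  …
  (1.5, 3.5, 15°): r_1=1.0000, r_2=1.7321, r_3=5.1962, r_4=0.5774 — all match ✓
No second candidate reproduces the full scan.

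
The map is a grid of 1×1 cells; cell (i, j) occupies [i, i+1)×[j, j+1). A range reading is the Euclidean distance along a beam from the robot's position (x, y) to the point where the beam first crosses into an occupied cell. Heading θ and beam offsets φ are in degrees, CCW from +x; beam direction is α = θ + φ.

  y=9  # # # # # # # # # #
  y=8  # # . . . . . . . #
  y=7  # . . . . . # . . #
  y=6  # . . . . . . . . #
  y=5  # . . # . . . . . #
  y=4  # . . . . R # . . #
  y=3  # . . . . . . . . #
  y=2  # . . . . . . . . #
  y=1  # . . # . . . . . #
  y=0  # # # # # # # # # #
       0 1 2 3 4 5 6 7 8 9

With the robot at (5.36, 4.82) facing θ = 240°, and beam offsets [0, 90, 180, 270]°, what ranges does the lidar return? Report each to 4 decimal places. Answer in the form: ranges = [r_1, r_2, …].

beam 1: φ=0°, α=240°
  dir = (cos 240°, sin 240°) = (-0.5000, -0.8660); from cell (5,4)
  next x-line at t=0.7200, next y-line at t=0.9469; Δt_x=2.0000, Δt_y=1.1547
    x: enter (4,4) at t=0.7200
    y: enter (4,3) at t=0.9469
    y: enter (4,2) at t=2.1016
    x: enter (3,2) at t=2.7200
    y: enter (3,1) at t=3.2563 ← occupied
  → r_1 = 3.2563
beam 2: φ=90°, α=330°
  dir = (cos 330°, sin 330°) = (0.8660, -0.5000); from cell (5,4)
  next x-line at t=0.7390, next y-line at t=1.6400; Δt_x=1.1547, Δt_y=2.0000
    x: enter (6,4) at t=0.7390 ← occupied
  → r_2 = 0.7390
beam 3: φ=180°, α=60°
  dir = (cos 60°, sin 60°) = (0.5000, 0.8660); from cell (5,4)
  next x-line at t=1.2800, next y-line at t=0.2078; Δt_x=2.0000, Δt_y=1.1547
    y: enter (5,5) at t=0.2078
    x: enter (6,5) at t=1.2800
    y: enter (6,6) at t=1.3625
    y: enter (6,7) at t=2.5172 ← occupied
  → r_3 = 2.5172
beam 4: φ=270°, α=150°
  dir = (cos 150°, sin 150°) = (-0.8660, 0.5000); from cell (5,4)
  next x-line at t=0.4157, next y-line at t=0.3600; Δt_x=1.1547, Δt_y=2.0000
    y: enter (5,5) at t=0.3600
    x: enter (4,5) at t=0.4157
    x: enter (3,5) at t=1.5704 ← occupied
  → r_4 = 1.5704

ranges = [3.2563, 0.7390, 2.5172, 1.5704]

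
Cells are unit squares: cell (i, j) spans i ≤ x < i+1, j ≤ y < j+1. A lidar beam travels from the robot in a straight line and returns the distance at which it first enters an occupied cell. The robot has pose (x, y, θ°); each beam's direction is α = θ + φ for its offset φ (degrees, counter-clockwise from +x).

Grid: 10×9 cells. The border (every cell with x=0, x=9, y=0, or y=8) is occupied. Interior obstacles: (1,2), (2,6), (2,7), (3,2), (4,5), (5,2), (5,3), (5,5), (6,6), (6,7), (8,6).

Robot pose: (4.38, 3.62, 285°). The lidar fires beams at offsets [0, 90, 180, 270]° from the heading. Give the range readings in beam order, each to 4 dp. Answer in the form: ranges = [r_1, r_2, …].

ranges = [2.7124, 0.6419, 1.4287, 2.4640]

beam 1: φ=0°, α=285°
  dir = (cos 285°, sin 285°) = (0.2588, -0.9659); from cell (4,3)
  next x-line at t=2.3955, next y-line at t=0.6419; Δt_x=3.8637, Δt_y=1.0353
    y: enter (4,2) at t=0.6419
    y: enter (4,1) at t=1.6771
    x: enter (5,1) at t=2.3955
    y: enter (5,0) at t=2.7124 ← occupied
  → r_1 = 2.7124
beam 2: φ=90°, α=15°
  dir = (cos 15°, sin 15°) = (0.9659, 0.2588); from cell (4,3)
  next x-line at t=0.6419, next y-line at t=1.4682; Δt_x=1.0353, Δt_y=3.8637
    x: enter (5,3) at t=0.6419 ← occupied
  → r_2 = 0.6419
beam 3: φ=180°, α=105°
  dir = (cos 105°, sin 105°) = (-0.2588, 0.9659); from cell (4,3)
  next x-line at t=1.4682, next y-line at t=0.3934; Δt_x=3.8637, Δt_y=1.0353
    y: enter (4,4) at t=0.3934
    y: enter (4,5) at t=1.4287 ← occupied
  → r_3 = 1.4287
beam 4: φ=270°, α=195°
  dir = (cos 195°, sin 195°) = (-0.9659, -0.2588); from cell (4,3)
  next x-line at t=0.3934, next y-line at t=2.3955; Δt_x=1.0353, Δt_y=3.8637
    x: enter (3,3) at t=0.3934
    x: enter (2,3) at t=1.4287
    y: enter (2,2) at t=2.3955
    x: enter (1,2) at t=2.4640 ← occupied
  → r_4 = 2.4640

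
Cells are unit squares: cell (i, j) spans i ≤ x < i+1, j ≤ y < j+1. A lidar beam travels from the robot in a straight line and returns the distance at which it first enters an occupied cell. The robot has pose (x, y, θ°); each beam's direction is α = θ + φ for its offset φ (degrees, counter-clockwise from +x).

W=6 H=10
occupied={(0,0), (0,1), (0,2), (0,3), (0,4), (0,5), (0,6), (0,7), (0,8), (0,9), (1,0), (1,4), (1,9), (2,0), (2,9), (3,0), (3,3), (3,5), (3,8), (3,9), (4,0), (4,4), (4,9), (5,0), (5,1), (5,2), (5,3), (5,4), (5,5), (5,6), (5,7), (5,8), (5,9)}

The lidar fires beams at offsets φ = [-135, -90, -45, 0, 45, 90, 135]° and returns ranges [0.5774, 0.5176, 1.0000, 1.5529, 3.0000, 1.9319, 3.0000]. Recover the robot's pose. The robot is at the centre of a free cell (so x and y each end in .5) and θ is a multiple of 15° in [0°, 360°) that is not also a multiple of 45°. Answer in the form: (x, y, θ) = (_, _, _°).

The pose lattice has 27·16 = 432 candidates. Test each by forward raycasting.
  (2.5, 6.5, 120°): beam 1 = 2.5882 ≠ 0.5774 ✗
  (2.5, 1.5, 285°): beam 1 = 1.7321 ≠ 0.5774 ✗
  (1.5, 8.5, 285°): beam 4 = 7.7646 ≠ 1.5529 ✗
  (4.5, 8.5, 60°): beam 1 = 1.9319 ≠ 0.5774 ✗
  …
  (1.5, 2.5, 285°): r_1=0.5774, r_2=0.5176, r_3=1.0000, r_4=1.5529, r_5=3.0000, r_6=1.9319, r_7=3.0000 — all match ✓
No second candidate reproduces the full scan.

(x, y, θ) = (1.5, 2.5, 285°)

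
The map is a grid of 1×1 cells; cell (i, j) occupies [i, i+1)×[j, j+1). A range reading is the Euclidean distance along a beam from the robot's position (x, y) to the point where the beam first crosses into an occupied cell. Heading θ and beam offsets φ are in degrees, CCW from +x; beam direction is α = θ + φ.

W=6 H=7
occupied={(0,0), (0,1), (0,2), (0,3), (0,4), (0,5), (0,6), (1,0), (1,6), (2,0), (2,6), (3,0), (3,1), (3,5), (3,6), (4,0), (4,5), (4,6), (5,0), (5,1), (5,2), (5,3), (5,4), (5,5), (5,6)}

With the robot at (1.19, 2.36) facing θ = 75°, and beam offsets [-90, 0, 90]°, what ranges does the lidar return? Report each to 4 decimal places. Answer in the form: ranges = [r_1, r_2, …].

beam 1: φ=-90°, α=345°
  d=(0.9659,-0.2588)  start (1,2)  tX=0.8386 tY=1.3909  stride 1/|dx|=1.0353 1/|dy|=3.8637
    cross x-line → (2,2), t=0.8386
    cross y-line → (2,1), t=1.3909
    cross x-line → (3,1), t=1.8738 (wall)
  → r_1 = 1.8738
beam 2: φ=0°, α=75°
  d=(0.2588,0.9659)  start (1,2)  tX=3.1296 tY=0.6626  stride 1/|dx|=3.8637 1/|dy|=1.0353
    cross y-line → (1,3), t=0.6626
    cross y-line → (1,4), t=1.6979
    cross y-line → (1,5), t=2.7331
    cross x-line → (2,5), t=3.1296
    cross y-line → (2,6), t=3.7684 (wall)
  → r_2 = 3.7684
beam 3: φ=90°, α=165°
  d=(-0.9659,0.2588)  start (1,2)  tX=0.1967 tY=2.4728  stride 1/|dx|=1.0353 1/|dy|=3.8637
    cross x-line → (0,2), t=0.1967 (wall)
  → r_3 = 0.1967

ranges = [1.8738, 3.7684, 0.1967]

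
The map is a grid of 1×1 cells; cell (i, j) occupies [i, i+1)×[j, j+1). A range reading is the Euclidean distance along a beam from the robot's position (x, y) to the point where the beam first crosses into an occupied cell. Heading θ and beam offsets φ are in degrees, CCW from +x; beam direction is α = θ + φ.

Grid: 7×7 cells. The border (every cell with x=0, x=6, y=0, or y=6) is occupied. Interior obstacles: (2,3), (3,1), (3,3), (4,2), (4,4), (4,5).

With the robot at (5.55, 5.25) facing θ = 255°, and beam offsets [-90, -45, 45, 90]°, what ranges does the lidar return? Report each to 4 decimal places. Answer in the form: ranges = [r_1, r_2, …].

beam 1: φ=-90°, α=165°
  dir = (cos 165°, sin 165°) = (-0.9659, 0.2588); from cell (5,5)
  next x-line at t=0.5694, next y-line at t=2.8978; Δt_x=1.0353, Δt_y=3.8637
    x: enter (4,5) at t=0.5694 ← occupied
  → r_1 = 0.5694
beam 2: φ=-45°, α=210°
  dir = (cos 210°, sin 210°) = (-0.8660, -0.5000); from cell (5,5)
  next x-line at t=0.6351, next y-line at t=0.5000; Δt_x=1.1547, Δt_y=2.0000
    y: enter (5,4) at t=0.5000
    x: enter (4,4) at t=0.6351 ← occupied
  → r_2 = 0.6351
beam 3: φ=45°, α=300°
  dir = (cos 300°, sin 300°) = (0.5000, -0.8660); from cell (5,5)
  next x-line at t=0.9000, next y-line at t=0.2887; Δt_x=2.0000, Δt_y=1.1547
    y: enter (5,4) at t=0.2887
    x: enter (6,4) at t=0.9000 ← occupied
  → r_3 = 0.9000
beam 4: φ=90°, α=345°
  dir = (cos 345°, sin 345°) = (0.9659, -0.2588); from cell (5,5)
  next x-line at t=0.4659, next y-line at t=0.9659; Δt_x=1.0353, Δt_y=3.8637
    x: enter (6,5) at t=0.4659 ← occupied
  → r_4 = 0.4659

ranges = [0.5694, 0.6351, 0.9000, 0.4659]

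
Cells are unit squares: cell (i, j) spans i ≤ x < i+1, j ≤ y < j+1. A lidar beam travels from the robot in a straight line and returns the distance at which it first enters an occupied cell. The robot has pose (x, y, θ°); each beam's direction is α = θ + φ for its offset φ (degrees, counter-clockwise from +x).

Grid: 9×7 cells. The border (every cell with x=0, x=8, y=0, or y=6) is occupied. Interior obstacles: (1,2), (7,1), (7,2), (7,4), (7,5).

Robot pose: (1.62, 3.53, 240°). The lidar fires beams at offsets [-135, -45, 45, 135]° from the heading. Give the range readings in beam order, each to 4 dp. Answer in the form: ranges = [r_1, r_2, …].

beam 1: φ=-135°, α=105°
  d=(-0.2588,0.9659)  start (1,3)  tX=2.3955 tY=0.4866  stride 1/|dx|=3.8637 1/|dy|=1.0353
    cross y-line → (1,4), t=0.4866
    cross y-line → (1,5), t=1.5219
    cross x-line → (0,5), t=2.3955 (wall)
  → r_1 = 2.3955
beam 2: φ=-45°, α=195°
  d=(-0.9659,-0.2588)  start (1,3)  tX=0.6419 tY=2.0478  stride 1/|dx|=1.0353 1/|dy|=3.8637
    cross x-line → (0,3), t=0.6419 (wall)
  → r_2 = 0.6419
beam 3: φ=45°, α=285°
  d=(0.2588,-0.9659)  start (1,3)  tX=1.4682 tY=0.5487  stride 1/|dx|=3.8637 1/|dy|=1.0353
    cross y-line → (1,2), t=0.5487 (wall)
  → r_3 = 0.5487
beam 4: φ=135°, α=15°
  d=(0.9659,0.2588)  start (1,3)  tX=0.3934 tY=1.8159  stride 1/|dx|=1.0353 1/|dy|=3.8637
    cross x-line → (2,3), t=0.3934
    cross x-line → (3,3), t=1.4287
    cross y-line → (3,4), t=1.8159
    cross x-line → (4,4), t=2.4640
    cross x-line → (5,4), t=3.4992
    cross x-line → (6,4), t=4.5345
    cross x-line → (7,4), t=5.5698 (wall)
  → r_4 = 5.5698

ranges = [2.3955, 0.6419, 0.5487, 5.5698]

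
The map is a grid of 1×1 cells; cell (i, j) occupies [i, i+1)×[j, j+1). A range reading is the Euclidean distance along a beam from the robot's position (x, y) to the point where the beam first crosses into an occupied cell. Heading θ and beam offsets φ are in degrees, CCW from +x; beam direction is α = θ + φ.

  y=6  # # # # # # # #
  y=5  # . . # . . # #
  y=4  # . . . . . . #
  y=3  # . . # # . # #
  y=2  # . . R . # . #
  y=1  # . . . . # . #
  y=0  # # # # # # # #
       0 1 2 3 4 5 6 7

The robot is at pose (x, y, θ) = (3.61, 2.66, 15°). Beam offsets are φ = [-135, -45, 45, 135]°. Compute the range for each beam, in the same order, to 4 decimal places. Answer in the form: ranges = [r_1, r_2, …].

ranges = [1.9168, 1.6050, 0.3926, 0.6800]

beam 1: φ=-135°, α=240°
  dir = (cos 240°, sin 240°) = (-0.5000, -0.8660); from cell (3,2)
  next x-line at t=1.2200, next y-line at t=0.7621; Δt_x=2.0000, Δt_y=1.1547
    y: enter (3,1) at t=0.7621
    x: enter (2,1) at t=1.2200
    y: enter (2,0) at t=1.9168 ← occupied
  → r_1 = 1.9168
beam 2: φ=-45°, α=330°
  dir = (cos 330°, sin 330°) = (0.8660, -0.5000); from cell (3,2)
  next x-line at t=0.4503, next y-line at t=1.3200; Δt_x=1.1547, Δt_y=2.0000
    x: enter (4,2) at t=0.4503
    y: enter (4,1) at t=1.3200
    x: enter (5,1) at t=1.6050 ← occupied
  → r_2 = 1.6050
beam 3: φ=45°, α=60°
  dir = (cos 60°, sin 60°) = (0.5000, 0.8660); from cell (3,2)
  next x-line at t=0.7800, next y-line at t=0.3926; Δt_x=2.0000, Δt_y=1.1547
    y: enter (3,3) at t=0.3926 ← occupied
  → r_3 = 0.3926
beam 4: φ=135°, α=150°
  dir = (cos 150°, sin 150°) = (-0.8660, 0.5000); from cell (3,2)
  next x-line at t=0.7044, next y-line at t=0.6800; Δt_x=1.1547, Δt_y=2.0000
    y: enter (3,3) at t=0.6800 ← occupied
  → r_4 = 0.6800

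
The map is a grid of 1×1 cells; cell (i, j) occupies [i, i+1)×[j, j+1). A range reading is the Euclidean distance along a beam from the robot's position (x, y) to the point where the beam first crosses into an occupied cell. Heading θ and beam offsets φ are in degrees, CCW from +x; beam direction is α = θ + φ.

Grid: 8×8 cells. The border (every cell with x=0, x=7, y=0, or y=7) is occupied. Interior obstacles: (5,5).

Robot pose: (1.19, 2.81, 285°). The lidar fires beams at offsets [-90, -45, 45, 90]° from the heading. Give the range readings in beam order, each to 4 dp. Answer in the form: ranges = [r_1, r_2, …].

beam 1: φ=-90°, α=195°
  d=(-0.9659,-0.2588)  start (1,2)  tX=0.1967 tY=3.1296  stride 1/|dx|=1.0353 1/|dy|=3.8637
    cross x-line → (0,2), t=0.1967 (wall)
  → r_1 = 0.1967
beam 2: φ=-45°, α=240°
  d=(-0.5000,-0.8660)  start (1,2)  tX=0.3800 tY=0.9353  stride 1/|dx|=2.0000 1/|dy|=1.1547
    cross x-line → (0,2), t=0.3800 (wall)
  → r_2 = 0.3800
beam 3: φ=45°, α=330°
  d=(0.8660,-0.5000)  start (1,2)  tX=0.9353 tY=1.6200  stride 1/|dx|=1.1547 1/|dy|=2.0000
    cross x-line → (2,2), t=0.9353
    cross y-line → (2,1), t=1.6200
    cross x-line → (3,1), t=2.0900
    cross x-line → (4,1), t=3.2447
    cross y-line → (4,0), t=3.6200 (wall)
  → r_3 = 3.6200
beam 4: φ=90°, α=15°
  d=(0.9659,0.2588)  start (1,2)  tX=0.8386 tY=0.7341  stride 1/|dx|=1.0353 1/|dy|=3.8637
    cross y-line → (1,3), t=0.7341
    cross x-line → (2,3), t=0.8386
    cross x-line → (3,3), t=1.8738
    cross x-line → (4,3), t=2.9091
    cross x-line → (5,3), t=3.9444
    cross y-line → (5,4), t=4.5978
    cross x-line → (6,4), t=4.9797
    cross x-line → (7,4), t=6.0150 (wall)
  → r_4 = 6.0150

ranges = [0.1967, 0.3800, 3.6200, 6.0150]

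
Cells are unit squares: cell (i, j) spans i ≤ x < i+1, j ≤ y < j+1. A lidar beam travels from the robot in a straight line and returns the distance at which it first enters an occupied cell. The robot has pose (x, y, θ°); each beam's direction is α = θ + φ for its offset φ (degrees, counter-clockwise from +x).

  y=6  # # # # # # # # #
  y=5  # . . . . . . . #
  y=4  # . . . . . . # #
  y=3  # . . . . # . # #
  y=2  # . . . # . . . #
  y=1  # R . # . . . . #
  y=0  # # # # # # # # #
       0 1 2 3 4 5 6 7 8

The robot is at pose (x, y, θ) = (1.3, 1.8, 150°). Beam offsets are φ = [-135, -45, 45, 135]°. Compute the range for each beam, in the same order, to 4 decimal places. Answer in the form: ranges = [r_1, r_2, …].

beam 1: φ=-135°, α=15°
  cosα=0.9659 sinα=0.2588 | (1,1) | tMaxX 0.7247 tMaxY 0.7727 | tΔX 1.0353 tΔY 3.8637
    t=0.7247 [x] (2,1)
    t=0.7727 [y] (2,2)
    t=1.7600 [x] (3,2)
    t=2.7952 [x] (4,2) — stop
  → r_1 = 2.7952
beam 2: φ=-45°, α=105°
  cosα=-0.2588 sinα=0.9659 | (1,1) | tMaxX 1.1591 tMaxY 0.2071 | tΔX 3.8637 tΔY 1.0353
    t=0.2071 [y] (1,2)
    t=1.1591 [x] (0,2) — stop
  → r_2 = 1.1591
beam 3: φ=45°, α=195°
  cosα=-0.9659 sinα=-0.2588 | (1,1) | tMaxX 0.3106 tMaxY 3.0910 | tΔX 1.0353 tΔY 3.8637
    t=0.3106 [x] (0,1) — stop
  → r_3 = 0.3106
beam 4: φ=135°, α=285°
  cosα=0.2588 sinα=-0.9659 | (1,1) | tMaxX 2.7046 tMaxY 0.8282 | tΔX 3.8637 tΔY 1.0353
    t=0.8282 [y] (1,0) — stop
  → r_4 = 0.8282

ranges = [2.7952, 1.1591, 0.3106, 0.8282]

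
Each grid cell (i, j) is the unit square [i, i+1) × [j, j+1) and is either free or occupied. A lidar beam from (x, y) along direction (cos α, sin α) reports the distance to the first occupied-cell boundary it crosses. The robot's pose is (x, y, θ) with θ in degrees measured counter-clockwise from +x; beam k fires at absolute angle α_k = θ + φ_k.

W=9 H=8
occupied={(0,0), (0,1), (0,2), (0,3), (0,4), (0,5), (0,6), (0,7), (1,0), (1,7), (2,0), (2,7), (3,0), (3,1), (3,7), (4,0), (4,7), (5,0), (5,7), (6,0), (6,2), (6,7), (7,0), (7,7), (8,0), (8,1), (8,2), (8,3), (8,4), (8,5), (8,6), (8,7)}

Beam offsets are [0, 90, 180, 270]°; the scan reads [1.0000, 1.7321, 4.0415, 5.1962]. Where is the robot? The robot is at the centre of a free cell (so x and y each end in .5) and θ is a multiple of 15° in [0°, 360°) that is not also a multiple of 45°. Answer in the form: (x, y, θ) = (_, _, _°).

(x, y, θ) = (4.5, 2.5, 210°)

Candidates: 40 free-cell centres × 16 headings = 640 poses. Raycast each; keep the one whose scan matches to 4 dp.
  (5.5, 6.5, 210°): beam 1 = 5.1962 ≠ 1.0000 ✗
  (2.5, 6.5, 30°): beam 2 = 0.5774 ≠ 1.7321 ✗
  (4.5, 6.5, 15°): beam 1 = 1.9319 ≠ 1.0000 ✗
  …
  (4.5, 2.5, 210°): r_1=1.0000, r_2=1.7321, r_3=4.0415, r_4=5.1962 — all match ✓
No second candidate reproduces the full scan.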